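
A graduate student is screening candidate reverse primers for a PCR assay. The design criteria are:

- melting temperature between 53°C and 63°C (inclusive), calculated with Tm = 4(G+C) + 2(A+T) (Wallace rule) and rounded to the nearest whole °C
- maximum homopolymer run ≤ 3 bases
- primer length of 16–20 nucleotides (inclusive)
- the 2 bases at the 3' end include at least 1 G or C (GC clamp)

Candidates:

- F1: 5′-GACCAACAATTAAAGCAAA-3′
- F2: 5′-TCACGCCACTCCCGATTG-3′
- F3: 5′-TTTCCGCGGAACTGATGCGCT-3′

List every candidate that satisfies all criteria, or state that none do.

F2 only.

F1 (19 nt, A=11 T=2 G=2 C=4): Tm = 2·13 + 4·6 = 50°C, outside 53–63°C ✗; longest run = 3 ✓; length 19 ✓; 3' end AA has 0 G/C, need ≥1 ✗ — fails.
F2 (18 nt, A=3 T=4 G=3 C=8): Tm = 2·7 + 4·11 = 58°C ✓; longest run = 3 ✓; length 18 ✓; 3' end TG has 1 G/C ✓ — passes.
F3 (21 nt, A=3 T=6 G=6 C=6): Tm = 2·9 + 4·12 = 66°C, outside 53–63°C ✗; longest run = 3 ✓; length 21, outside 16–20 ✗; 3' end CT has 1 G/C ✓ — fails.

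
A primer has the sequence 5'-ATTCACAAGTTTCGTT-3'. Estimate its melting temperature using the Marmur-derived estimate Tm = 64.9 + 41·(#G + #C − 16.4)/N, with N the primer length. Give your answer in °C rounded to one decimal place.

35.7°C

Base counts: A=4, T=7, G=2, C=3; G+C = 5, N = 16.
Tm = 64.9 + 41·(5 − 16.4)/16 = 64.9 + -467.40/16 = 35.7°C.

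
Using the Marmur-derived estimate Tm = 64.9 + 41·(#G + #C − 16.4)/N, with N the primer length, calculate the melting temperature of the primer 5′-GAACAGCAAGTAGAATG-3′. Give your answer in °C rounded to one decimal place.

42.2°C

Base counts: A=8, T=2, G=5, C=2; G+C = 7, N = 17.
Tm = 64.9 + 41·(7 − 16.4)/17 = 64.9 + -385.40/17 = 42.2°C.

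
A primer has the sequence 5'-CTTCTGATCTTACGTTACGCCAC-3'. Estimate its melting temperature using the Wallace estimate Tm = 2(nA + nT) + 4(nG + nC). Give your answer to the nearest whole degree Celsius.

Base counts: A=4, T=8, G=3, C=8 (length 23).
Tm = 2·(4+8) + 4·(3+8) = 2·12 + 4·11 = 24 + 44 = 68°C.

68°C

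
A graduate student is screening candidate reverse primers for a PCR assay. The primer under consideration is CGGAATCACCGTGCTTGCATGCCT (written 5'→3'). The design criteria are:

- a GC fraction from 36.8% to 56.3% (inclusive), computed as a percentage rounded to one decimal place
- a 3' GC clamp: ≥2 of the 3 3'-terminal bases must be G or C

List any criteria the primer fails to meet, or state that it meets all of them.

Fails: GC content.

Base counts: A=4, T=6, G=6, C=8 (length 24).
GC content: GC 14/24 = 58.3%, outside 36.8–56.3% ✗
GC clamp: 3' end CCT has 2 G/C ✓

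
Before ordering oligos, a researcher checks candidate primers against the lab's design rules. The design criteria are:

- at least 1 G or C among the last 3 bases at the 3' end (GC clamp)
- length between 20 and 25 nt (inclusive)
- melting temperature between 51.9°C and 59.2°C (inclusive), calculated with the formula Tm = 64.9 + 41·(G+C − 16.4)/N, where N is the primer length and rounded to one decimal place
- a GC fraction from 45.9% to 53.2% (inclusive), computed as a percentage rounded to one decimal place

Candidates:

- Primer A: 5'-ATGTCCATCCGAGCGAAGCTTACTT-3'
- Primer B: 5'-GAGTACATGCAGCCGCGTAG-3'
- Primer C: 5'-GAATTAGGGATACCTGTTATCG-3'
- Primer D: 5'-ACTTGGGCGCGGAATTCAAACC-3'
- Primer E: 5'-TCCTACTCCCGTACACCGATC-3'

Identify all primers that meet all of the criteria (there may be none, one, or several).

Primer A only.

Primer A (25 nt, A=6 T=7 G=5 C=7): 3' end CTT has 1 G/C ✓; length 25 ✓; Tm = 64.9 + 41·(12 − 16.4)/25 = 57.7°C ✓; GC 12/25 = 48.0% ✓ — passes.
Primer B (20 nt, A=5 T=3 G=7 C=5): 3' end TAG has 1 G/C ✓; length 20 ✓; Tm = 64.9 + 41·(12 − 16.4)/20 = 55.9°C ✓; GC 12/20 = 60.0%, outside 45.9–53.2% ✗ — fails.
Primer C (22 nt, A=6 T=7 G=6 C=3): 3' end TCG has 2 G/C ✓; length 22 ✓; Tm = 64.9 + 41·(9 − 16.4)/22 = 51.1°C, outside 51.9–59.2°C ✗; GC 9/22 = 40.9%, outside 45.9–53.2% ✗ — fails.
Primer D (22 nt, A=6 T=4 G=6 C=6): 3' end ACC has 2 G/C ✓; length 22 ✓; Tm = 64.9 + 41·(12 − 16.4)/22 = 56.7°C ✓; GC 12/22 = 54.5%, outside 45.9–53.2% ✗ — fails.
Primer E (21 nt, A=4 T=5 G=2 C=10): 3' end ATC has 1 G/C ✓; length 21 ✓; Tm = 64.9 + 41·(12 − 16.4)/21 = 56.3°C ✓; GC 12/21 = 57.1%, outside 45.9–53.2% ✗ — fails.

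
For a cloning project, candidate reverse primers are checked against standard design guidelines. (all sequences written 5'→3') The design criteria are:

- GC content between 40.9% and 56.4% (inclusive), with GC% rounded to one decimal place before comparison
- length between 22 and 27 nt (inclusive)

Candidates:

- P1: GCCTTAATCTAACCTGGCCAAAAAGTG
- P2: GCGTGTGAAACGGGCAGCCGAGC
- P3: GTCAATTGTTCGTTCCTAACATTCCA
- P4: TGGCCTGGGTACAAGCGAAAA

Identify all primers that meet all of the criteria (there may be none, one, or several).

P1 only.

P1 (27 nt, A=9 T=6 G=5 C=7): GC 12/27 = 44.4% ✓; length 27 ✓ — passes.
P2 (23 nt, A=5 T=2 G=10 C=6): GC 16/23 = 69.6%, outside 40.9–56.4% ✗; length 23 ✓ — fails.
P3 (26 nt, A=6 T=10 G=3 C=7): GC 10/26 = 38.5%, outside 40.9–56.4% ✗; length 26 ✓ — fails.
P4 (21 nt, A=7 T=3 G=7 C=4): GC 11/21 = 52.4% ✓; length 21, outside 22–27 ✗ — fails.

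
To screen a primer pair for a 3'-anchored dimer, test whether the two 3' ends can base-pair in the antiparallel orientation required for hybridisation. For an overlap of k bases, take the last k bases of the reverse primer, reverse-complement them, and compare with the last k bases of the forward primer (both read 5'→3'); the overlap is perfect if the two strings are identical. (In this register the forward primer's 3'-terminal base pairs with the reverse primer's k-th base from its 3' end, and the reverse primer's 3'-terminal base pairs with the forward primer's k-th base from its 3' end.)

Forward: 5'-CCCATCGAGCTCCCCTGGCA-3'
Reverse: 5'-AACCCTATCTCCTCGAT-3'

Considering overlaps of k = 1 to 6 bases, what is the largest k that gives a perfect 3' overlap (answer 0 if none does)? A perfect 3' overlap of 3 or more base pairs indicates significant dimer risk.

Longest perfect overlap: 1 complementary base pair; below the dimer-risk threshold (threshold 3).

Last 6 bases (5'→3') — forward …CTGGCA, reverse …CTCGAT.
Reverse complement of the reverse primer's last 6 bases: ATCGAG; its first k bases are the reverse complement of the reverse primer's last k bases, so a perfect k-base overlap needs the forward primer's last k bases to equal them.
Comparing (forward last k vs required): k=1: A vs A ✓; k=2: CA vs AT ✗; k=3: GCA vs ATC ✗; k=4: GGCA vs ATCG ✗; k=5: TGGCA vs ATCGA ✗; k=6: CTGGCA vs ATCGAG ✗.
Only k = 1 is perfect, so the longest perfect 3' overlap is 1.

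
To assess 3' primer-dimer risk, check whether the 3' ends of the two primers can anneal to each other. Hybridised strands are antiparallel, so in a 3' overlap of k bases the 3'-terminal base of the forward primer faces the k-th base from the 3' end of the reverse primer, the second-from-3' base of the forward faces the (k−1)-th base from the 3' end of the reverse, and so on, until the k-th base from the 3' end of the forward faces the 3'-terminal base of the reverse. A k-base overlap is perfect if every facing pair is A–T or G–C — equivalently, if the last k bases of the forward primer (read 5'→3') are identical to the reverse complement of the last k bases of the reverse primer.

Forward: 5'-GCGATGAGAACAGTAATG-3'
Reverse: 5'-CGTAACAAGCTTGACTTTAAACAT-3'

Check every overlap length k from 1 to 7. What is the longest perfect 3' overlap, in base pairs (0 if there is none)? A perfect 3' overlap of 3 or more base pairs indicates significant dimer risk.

Longest perfect overlap: 3 complementary base pairs; significant dimer risk (threshold 3).

Last 7 bases (5'→3') — forward …AGTAATG, reverse …TAAACAT.
Reverse complement of the reverse primer's last 7 bases: ATGTTTA; its first k bases are the reverse complement of the reverse primer's last k bases, so a perfect k-base overlap needs the forward primer's last k bases to equal them.
Comparing (forward last k vs required): k=1: G vs A ✗; k=2: TG vs AT ✗; k=3: ATG vs ATG ✓; k=4: AATG vs ATGT ✗; k=5: TAATG vs ATGTT ✗; k=6: GTAATG vs ATGTTT ✗; k=7: AGTAATG vs ATGTTTA ✗.
Only k = 3 is perfect, so the longest perfect 3' overlap is 3.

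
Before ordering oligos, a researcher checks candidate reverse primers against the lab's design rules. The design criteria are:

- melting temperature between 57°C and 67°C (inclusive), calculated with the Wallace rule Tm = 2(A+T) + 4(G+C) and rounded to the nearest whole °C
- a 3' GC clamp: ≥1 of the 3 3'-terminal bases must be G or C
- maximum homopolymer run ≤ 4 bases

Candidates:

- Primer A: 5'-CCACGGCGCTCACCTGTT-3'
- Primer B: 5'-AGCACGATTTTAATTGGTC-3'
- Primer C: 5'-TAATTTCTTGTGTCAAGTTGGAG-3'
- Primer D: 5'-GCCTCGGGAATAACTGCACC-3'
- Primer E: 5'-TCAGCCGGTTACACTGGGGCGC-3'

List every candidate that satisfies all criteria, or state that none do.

Primer A, Primer C and Primer D.

Primer A (18 nt, A=2 T=4 G=4 C=8): Tm = 2·6 + 4·12 = 60°C ✓; 3' end GTT has 1 G/C ✓; longest run = 2 ✓ — passes.
Primer B (19 nt, A=5 T=7 G=4 C=3): Tm = 2·12 + 4·7 = 52°C, outside 57–67°C ✗; 3' end GTC has 2 G/C ✓; longest run = 4 ✓ — fails.
Primer C (23 nt, A=5 T=10 G=6 C=2): Tm = 2·15 + 4·8 = 62°C ✓; 3' end GAG has 2 G/C ✓; longest run = 3 ✓ — passes.
Primer D (20 nt, A=5 T=3 G=5 C=7): Tm = 2·8 + 4·12 = 64°C ✓; 3' end ACC has 2 G/C ✓; longest run = 3 ✓ — passes.
Primer E (22 nt, A=3 T=4 G=8 C=7): Tm = 2·7 + 4·15 = 74°C, outside 57–67°C ✗; 3' end CGC has 3 G/C ✓; longest run = 4 ✓ — fails.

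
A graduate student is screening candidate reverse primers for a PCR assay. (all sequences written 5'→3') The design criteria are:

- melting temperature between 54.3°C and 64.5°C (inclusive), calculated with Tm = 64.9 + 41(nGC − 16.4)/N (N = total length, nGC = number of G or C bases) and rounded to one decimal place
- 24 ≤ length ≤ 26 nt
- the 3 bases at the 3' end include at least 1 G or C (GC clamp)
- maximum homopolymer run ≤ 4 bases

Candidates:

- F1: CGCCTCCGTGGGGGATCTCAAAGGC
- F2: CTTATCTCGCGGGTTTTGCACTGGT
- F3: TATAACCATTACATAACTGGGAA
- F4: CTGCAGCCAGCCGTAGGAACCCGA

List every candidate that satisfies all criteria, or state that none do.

F2 and F4.

F1 (25 nt, A=4 T=4 G=9 C=8): Tm = 64.9 + 41·(17 − 16.4)/25 = 65.9°C, outside 54.3–64.5°C ✗; length 25 ✓; 3' end GGC has 3 G/C ✓; longest run = 5, exceeds 4 ✗ — fails.
F2 (25 nt, A=2 T=10 G=7 C=6): Tm = 64.9 + 41·(13 − 16.4)/25 = 59.3°C ✓; length 25 ✓; 3' end GGT has 2 G/C ✓; longest run = 4 ✓ — passes.
F3 (23 nt, A=10 T=6 G=3 C=4): Tm = 64.9 + 41·(7 − 16.4)/23 = 48.1°C, outside 54.3–64.5°C ✗; length 23, outside 24–26 ✗; 3' end GAA has 1 G/C ✓; longest run = 3 ✓ — fails.
F4 (24 nt, A=6 T=2 G=7 C=9): Tm = 64.9 + 41·(16 − 16.4)/24 = 64.2°C ✓; length 24 ✓; 3' end CGA has 2 G/C ✓; longest run = 3 ✓ — passes.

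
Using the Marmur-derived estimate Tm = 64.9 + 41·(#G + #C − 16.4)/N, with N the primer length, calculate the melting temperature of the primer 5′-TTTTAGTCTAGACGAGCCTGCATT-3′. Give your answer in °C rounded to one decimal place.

54.0°C

Base counts: A=5, T=9, G=5, C=5; G+C = 10, N = 24.
Tm = 64.9 + 41·(10 − 16.4)/24 = 64.9 + -262.40/24 = 54.0°C.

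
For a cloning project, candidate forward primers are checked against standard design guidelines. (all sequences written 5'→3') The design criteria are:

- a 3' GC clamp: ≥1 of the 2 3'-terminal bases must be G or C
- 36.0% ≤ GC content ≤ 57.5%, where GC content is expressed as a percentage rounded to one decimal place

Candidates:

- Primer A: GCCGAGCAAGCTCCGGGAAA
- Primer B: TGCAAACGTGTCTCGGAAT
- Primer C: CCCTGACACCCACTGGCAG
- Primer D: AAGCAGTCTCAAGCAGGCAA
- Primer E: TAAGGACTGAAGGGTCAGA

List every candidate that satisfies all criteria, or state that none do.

Primer E only.

Primer A (20 nt, A=6 T=1 G=7 C=6): 3' end AA has 0 G/C, need ≥1 ✗; GC 13/20 = 65.0%, outside 36.0–57.5% ✗ — fails.
Primer B (19 nt, A=5 T=5 G=5 C=4): 3' end AT has 0 G/C, need ≥1 ✗; GC 9/19 = 47.4% ✓ — fails.
Primer C (19 nt, A=4 T=2 G=4 C=9): 3' end AG has 1 G/C ✓; GC 13/19 = 68.4%, outside 36.0–57.5% ✗ — fails.
Primer D (20 nt, A=8 T=2 G=5 C=5): 3' end AA has 0 G/C, need ≥1 ✗; GC 10/20 = 50.0% ✓ — fails.
Primer E (19 nt, A=7 T=3 G=7 C=2): 3' end GA has 1 G/C ✓; GC 9/19 = 47.4% ✓ — passes.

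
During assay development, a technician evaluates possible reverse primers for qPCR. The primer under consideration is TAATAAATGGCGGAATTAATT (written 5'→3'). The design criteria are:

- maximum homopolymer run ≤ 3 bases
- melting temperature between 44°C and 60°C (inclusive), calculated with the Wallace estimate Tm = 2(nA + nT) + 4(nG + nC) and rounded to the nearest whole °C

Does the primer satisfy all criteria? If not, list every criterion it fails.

Base counts: A=9, T=7, G=4, C=1 (length 21).
homopolymer run: longest run = 3 ✓
Tm: Tm = 2·16 + 4·5 = 52°C ✓

Meets all criteria.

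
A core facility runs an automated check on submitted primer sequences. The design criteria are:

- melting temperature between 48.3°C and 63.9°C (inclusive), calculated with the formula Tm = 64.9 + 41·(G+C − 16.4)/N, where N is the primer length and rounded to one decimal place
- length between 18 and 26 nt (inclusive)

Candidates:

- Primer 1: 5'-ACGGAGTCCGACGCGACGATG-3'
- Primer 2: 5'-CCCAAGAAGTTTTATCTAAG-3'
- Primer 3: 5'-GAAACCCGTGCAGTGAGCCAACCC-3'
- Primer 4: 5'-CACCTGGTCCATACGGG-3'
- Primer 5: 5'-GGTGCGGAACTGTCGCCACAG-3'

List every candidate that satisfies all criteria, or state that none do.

Primer 1 (21 nt, A=5 T=2 G=8 C=6): Tm = 64.9 + 41·(14 − 16.4)/21 = 60.2°C ✓; length 21 ✓ — passes.
Primer 2 (20 nt, A=7 T=6 G=3 C=4): Tm = 64.9 + 41·(7 − 16.4)/20 = 45.6°C, outside 48.3–63.9°C ✗; length 20 ✓ — fails.
Primer 3 (24 nt, A=7 T=2 G=6 C=9): Tm = 64.9 + 41·(15 − 16.4)/24 = 62.5°C ✓; length 24 ✓ — passes.
Primer 4 (17 nt, A=3 T=3 G=5 C=6): Tm = 64.9 + 41·(11 − 16.4)/17 = 51.9°C ✓; length 17, outside 18–26 ✗ — fails.
Primer 5 (21 nt, A=4 T=3 G=8 C=6): Tm = 64.9 + 41·(14 − 16.4)/21 = 60.2°C ✓; length 21 ✓ — passes.

Primer 1, Primer 3 and Primer 5.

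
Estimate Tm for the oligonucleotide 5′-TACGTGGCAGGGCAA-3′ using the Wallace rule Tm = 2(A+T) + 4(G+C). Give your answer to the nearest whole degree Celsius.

48°C

Base counts: A=4, T=2, G=6, C=3 (length 15).
Tm = 2·(4+2) + 4·(6+3) = 2·6 + 4·9 = 12 + 36 = 48°C.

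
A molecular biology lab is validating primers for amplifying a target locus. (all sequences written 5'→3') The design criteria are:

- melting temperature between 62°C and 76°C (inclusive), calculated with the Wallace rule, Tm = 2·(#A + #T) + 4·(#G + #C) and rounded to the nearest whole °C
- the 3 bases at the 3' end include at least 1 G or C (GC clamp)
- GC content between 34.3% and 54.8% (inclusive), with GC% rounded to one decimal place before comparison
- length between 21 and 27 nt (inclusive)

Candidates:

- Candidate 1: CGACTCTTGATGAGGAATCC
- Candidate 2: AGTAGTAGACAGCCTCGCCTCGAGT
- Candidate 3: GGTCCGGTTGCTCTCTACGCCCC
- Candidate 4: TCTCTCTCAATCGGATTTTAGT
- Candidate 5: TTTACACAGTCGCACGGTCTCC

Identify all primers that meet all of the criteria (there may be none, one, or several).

Candidate 5 only.

Candidate 1 (20 nt, A=5 T=5 G=5 C=5): Tm = 2·10 + 4·10 = 60°C, outside 62–76°C ✗; 3' end TCC has 2 G/C ✓; GC 10/20 = 50.0% ✓; length 20, outside 21–27 ✗ — fails.
Candidate 2 (25 nt, A=6 T=5 G=7 C=7): Tm = 2·11 + 4·14 = 78°C, outside 62–76°C ✗; 3' end AGT has 1 G/C ✓; GC 14/25 = 56.0%, outside 34.3–54.8% ✗; length 25 ✓ — fails.
Candidate 3 (23 nt, A=1 T=6 G=6 C=10): Tm = 2·7 + 4·16 = 78°C, outside 62–76°C ✗; 3' end CCC has 3 G/C ✓; GC 16/23 = 69.6%, outside 34.3–54.8% ✗; length 23 ✓ — fails.
Candidate 4 (22 nt, A=4 T=10 G=3 C=5): Tm = 2·14 + 4·8 = 60°C, outside 62–76°C ✗; 3' end AGT has 1 G/C ✓; GC 8/22 = 36.4% ✓; length 22 ✓ — fails.
Candidate 5 (22 nt, A=4 T=6 G=4 C=8): Tm = 2·10 + 4·12 = 68°C ✓; 3' end TCC has 2 G/C ✓; GC 12/22 = 54.5% ✓; length 22 ✓ — passes.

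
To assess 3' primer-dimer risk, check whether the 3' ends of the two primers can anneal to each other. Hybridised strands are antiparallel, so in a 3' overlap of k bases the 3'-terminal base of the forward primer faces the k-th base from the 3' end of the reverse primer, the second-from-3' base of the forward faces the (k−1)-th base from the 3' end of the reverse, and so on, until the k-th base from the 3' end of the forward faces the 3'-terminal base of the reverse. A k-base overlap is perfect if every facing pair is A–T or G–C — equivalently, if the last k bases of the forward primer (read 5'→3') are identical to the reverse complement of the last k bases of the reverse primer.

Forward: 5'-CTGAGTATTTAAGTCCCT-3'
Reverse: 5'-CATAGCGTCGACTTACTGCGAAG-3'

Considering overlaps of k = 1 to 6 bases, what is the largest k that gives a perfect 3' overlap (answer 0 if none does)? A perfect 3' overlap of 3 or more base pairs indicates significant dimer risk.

Last 6 bases (5'→3') — forward …GTCCCT, reverse …GCGAAG.
Reverse complement of the reverse primer's last 6 bases: CTTCGC; its first k bases are the reverse complement of the reverse primer's last k bases, so a perfect k-base overlap needs the forward primer's last k bases to equal them.
Comparing (forward last k vs required): k=1: T vs C ✗; k=2: CT vs CT ✓; k=3: CCT vs CTT ✗; k=4: CCCT vs CTTC ✗; k=5: TCCCT vs CTTCG ✗; k=6: GTCCCT vs CTTCGC ✗.
Only k = 2 is perfect, so the longest perfect 3' overlap is 2.

Longest perfect overlap: 2 complementary base pairs; below the dimer-risk threshold (threshold 3).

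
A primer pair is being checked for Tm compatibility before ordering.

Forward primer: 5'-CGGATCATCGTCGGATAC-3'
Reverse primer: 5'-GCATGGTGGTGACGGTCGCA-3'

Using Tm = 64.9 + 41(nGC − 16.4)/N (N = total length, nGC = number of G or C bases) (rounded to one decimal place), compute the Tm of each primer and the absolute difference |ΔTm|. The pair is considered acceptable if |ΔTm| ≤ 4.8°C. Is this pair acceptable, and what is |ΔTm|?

Forward: G+C = 10, N = 18 → Tm = 64.9 + 41·(10 − 16.4)/18 = 50.3°C.
Reverse: G+C = 13, N = 20 → Tm = 64.9 + 41·(13 − 16.4)/20 = 57.9°C.
|ΔTm| = |50.3 − 57.9| = 7.6°C, > 4.8°C.

|ΔTm| = 7.6°C; the pair is not acceptable.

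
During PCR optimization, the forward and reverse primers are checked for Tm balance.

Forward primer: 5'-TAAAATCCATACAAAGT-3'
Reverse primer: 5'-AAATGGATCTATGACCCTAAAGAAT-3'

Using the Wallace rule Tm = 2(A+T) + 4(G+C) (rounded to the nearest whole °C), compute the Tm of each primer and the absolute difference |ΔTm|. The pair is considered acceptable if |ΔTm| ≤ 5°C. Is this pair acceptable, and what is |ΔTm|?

|ΔTm| = 24°C; the pair is not acceptable.

Forward: A=9 T=4 G=1 C=3 → Tm = 2·13 + 4·4 = 42°C.
Reverse: A=11 T=6 G=4 C=4 → Tm = 2·17 + 4·8 = 66°C.
|ΔTm| = |42 − 66| = 24°C, > 5°C.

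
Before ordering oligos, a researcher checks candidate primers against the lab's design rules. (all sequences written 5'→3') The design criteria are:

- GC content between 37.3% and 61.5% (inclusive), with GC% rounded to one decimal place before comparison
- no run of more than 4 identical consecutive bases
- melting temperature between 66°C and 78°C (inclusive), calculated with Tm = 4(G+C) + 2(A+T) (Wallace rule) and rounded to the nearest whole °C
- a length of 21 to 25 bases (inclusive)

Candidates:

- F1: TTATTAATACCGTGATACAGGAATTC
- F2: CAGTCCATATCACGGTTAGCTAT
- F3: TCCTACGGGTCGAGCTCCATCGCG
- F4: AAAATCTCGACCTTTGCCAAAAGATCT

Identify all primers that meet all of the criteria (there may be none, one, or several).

F2 only.

F1 (26 nt, A=9 T=9 G=4 C=4): GC 8/26 = 30.8%, outside 37.3–61.5% ✗; longest run = 2 ✓; Tm = 2·18 + 4·8 = 68°C ✓; length 26, outside 21–25 ✗ — fails.
F2 (23 nt, A=6 T=7 G=4 C=6): GC 10/23 = 43.5% ✓; longest run = 2 ✓; Tm = 2·13 + 4·10 = 66°C ✓; length 23 ✓ — passes.
F3 (24 nt, A=3 T=5 G=7 C=9): GC 16/24 = 66.7%, outside 37.3–61.5% ✗; longest run = 3 ✓; Tm = 2·8 + 4·16 = 80°C, outside 66–78°C ✗; length 24 ✓ — fails.
F4 (27 nt, A=10 T=7 G=3 C=7): GC 10/27 = 37.0%, outside 37.3–61.5% ✗; longest run = 4 ✓; Tm = 2·17 + 4·10 = 74°C ✓; length 27, outside 21–25 ✗ — fails.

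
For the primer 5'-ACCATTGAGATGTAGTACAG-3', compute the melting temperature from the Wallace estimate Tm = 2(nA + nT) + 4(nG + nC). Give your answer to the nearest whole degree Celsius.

Base counts: A=7, T=5, G=5, C=3 (length 20).
Tm = 2·(7+5) + 4·(5+3) = 2·12 + 4·8 = 24 + 32 = 56°C.

56°C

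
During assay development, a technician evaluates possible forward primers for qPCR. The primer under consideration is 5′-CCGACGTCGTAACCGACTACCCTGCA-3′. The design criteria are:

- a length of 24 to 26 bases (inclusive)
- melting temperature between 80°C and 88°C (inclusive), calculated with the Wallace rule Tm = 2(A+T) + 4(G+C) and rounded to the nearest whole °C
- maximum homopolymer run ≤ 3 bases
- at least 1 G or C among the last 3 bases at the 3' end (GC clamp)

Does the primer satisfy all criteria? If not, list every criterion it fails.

Base counts: A=6, T=4, G=5, C=11 (length 26).
length: length 26 ✓
Tm: Tm = 2·10 + 4·16 = 84°C ✓
homopolymer run: longest run = 3 ✓
GC clamp: 3' end GCA has 2 G/C ✓

Meets all criteria.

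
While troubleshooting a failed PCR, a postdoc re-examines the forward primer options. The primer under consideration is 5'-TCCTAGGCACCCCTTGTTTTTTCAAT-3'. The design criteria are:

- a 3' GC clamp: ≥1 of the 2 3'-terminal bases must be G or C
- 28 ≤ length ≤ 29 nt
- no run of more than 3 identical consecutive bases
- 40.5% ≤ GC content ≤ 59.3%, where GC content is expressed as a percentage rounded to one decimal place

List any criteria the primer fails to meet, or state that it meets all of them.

Base counts: A=4, T=11, G=3, C=8 (length 26).
GC clamp: 3' end AT has 0 G/C, need ≥1 ✗
length: length 26, outside 28–29 ✗
homopolymer run: longest run = 6, exceeds 3 ✗
GC content: GC 11/26 = 42.3% ✓

Fails: GC clamp, length, homopolymer run.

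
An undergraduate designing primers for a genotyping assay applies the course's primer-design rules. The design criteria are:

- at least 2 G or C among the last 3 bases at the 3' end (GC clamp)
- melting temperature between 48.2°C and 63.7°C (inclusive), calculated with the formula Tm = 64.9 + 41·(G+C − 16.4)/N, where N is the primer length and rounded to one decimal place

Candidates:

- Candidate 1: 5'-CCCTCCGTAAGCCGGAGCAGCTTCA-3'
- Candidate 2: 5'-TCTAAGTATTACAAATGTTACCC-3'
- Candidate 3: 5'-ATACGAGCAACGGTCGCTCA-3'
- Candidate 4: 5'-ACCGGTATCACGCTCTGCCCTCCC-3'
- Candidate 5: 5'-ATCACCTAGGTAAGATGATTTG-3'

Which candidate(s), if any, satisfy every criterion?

Candidate 1 (25 nt, A=5 T=4 G=6 C=10): 3' end TCA has 1 G/C, need ≥2 ✗; Tm = 64.9 + 41·(16 − 16.4)/25 = 64.2°C, outside 48.2–63.7°C ✗ — fails.
Candidate 2 (23 nt, A=8 T=8 G=2 C=5): 3' end CCC has 3 G/C ✓; Tm = 64.9 + 41·(7 − 16.4)/23 = 48.1°C, outside 48.2–63.7°C ✗ — fails.
Candidate 3 (20 nt, A=6 T=3 G=5 C=6): 3' end TCA has 1 G/C, need ≥2 ✗; Tm = 64.9 + 41·(11 − 16.4)/20 = 53.8°C ✓ — fails.
Candidate 4 (24 nt, A=3 T=5 G=4 C=12): 3' end CCC has 3 G/C ✓; Tm = 64.9 + 41·(16 − 16.4)/24 = 64.2°C, outside 48.2–63.7°C ✗ — fails.
Candidate 5 (22 nt, A=7 T=7 G=5 C=3): 3' end TTG has 1 G/C, need ≥2 ✗; Tm = 64.9 + 41·(8 − 16.4)/22 = 49.2°C ✓ — fails.

None of the candidates satisfy all criteria.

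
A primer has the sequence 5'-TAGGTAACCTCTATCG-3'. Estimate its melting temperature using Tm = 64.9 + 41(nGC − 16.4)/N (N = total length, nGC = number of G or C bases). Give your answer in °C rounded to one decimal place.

Base counts: A=4, T=5, G=3, C=4; G+C = 7, N = 16.
Tm = 64.9 + 41·(7 − 16.4)/16 = 64.9 + -385.40/16 = 40.8°C.

40.8°C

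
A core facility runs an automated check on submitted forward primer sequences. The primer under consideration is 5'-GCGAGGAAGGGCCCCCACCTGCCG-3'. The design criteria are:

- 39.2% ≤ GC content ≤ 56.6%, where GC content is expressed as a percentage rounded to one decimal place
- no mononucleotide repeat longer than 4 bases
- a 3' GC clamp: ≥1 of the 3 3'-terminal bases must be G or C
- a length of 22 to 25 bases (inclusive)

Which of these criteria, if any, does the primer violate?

Base counts: A=4, T=1, G=9, C=10 (length 24).
GC content: GC 19/24 = 79.2%, outside 39.2–56.6% ✗
homopolymer run: longest run = 5, exceeds 4 ✗
GC clamp: 3' end CCG has 3 G/C ✓
length: length 24 ✓

Fails: GC content, homopolymer run.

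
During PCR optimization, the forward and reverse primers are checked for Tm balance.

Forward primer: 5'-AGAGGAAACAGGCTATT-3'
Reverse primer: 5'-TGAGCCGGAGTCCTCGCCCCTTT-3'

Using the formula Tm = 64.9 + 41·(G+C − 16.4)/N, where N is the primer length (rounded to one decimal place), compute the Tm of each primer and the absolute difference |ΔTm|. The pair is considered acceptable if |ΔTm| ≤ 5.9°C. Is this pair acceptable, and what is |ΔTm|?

Forward: G+C = 7, N = 17 → Tm = 64.9 + 41·(7 − 16.4)/17 = 42.2°C.
Reverse: G+C = 15, N = 23 → Tm = 64.9 + 41·(15 − 16.4)/23 = 62.4°C.
|ΔTm| = |42.2 − 62.4| = 20.2°C, > 5.9°C.

|ΔTm| = 20.2°C; the pair is not acceptable.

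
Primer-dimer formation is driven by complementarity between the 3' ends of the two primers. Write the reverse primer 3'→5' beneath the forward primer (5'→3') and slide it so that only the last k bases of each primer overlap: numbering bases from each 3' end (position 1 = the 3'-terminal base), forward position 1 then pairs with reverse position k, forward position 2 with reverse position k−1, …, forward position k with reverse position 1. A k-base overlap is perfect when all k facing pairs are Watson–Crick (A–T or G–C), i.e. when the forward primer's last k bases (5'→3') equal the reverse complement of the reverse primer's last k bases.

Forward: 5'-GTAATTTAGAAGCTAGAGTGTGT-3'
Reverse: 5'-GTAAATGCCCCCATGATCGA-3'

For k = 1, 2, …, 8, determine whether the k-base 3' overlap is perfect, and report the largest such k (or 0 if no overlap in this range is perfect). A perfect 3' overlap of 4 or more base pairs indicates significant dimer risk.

Last 8 bases (5'→3') — forward …GAGTGTGT, reverse …ATGATCGA.
Reverse complement of the reverse primer's last 8 bases: TCGATCAT; its first k bases are the reverse complement of the reverse primer's last k bases, so a perfect k-base overlap needs the forward primer's last k bases to equal them.
Comparing (forward last k vs required): k=1: T vs T ✓; k=2: GT vs TC ✗; k=3: TGT vs TCG ✗; k=4: GTGT vs TCGA ✗; k=5: TGTGT vs TCGAT ✗; k=6: GTGTGT vs TCGATC ✗; k=7: AGTGTGT vs TCGATCA ✗; k=8: GAGTGTGT vs TCGATCAT ✗.
Only k = 1 is perfect, so the longest perfect 3' overlap is 1.

Longest perfect overlap: 1 complementary base pair; below the dimer-risk threshold (threshold 4).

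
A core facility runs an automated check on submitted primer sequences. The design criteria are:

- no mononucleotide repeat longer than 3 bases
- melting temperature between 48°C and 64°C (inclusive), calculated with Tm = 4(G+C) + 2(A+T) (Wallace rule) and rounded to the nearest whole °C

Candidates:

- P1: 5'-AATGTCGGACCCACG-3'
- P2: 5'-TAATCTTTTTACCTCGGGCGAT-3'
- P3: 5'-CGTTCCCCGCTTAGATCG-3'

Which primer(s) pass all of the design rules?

P1 (15 nt, A=4 T=2 G=4 C=5): longest run = 3 ✓; Tm = 2·6 + 4·9 = 48°C ✓ — passes.
P2 (22 nt, A=4 T=9 G=4 C=5): longest run = 5, exceeds 3 ✗; Tm = 2·13 + 4·9 = 62°C ✓ — fails.
P3 (18 nt, A=2 T=5 G=4 C=7): longest run = 4, exceeds 3 ✗; Tm = 2·7 + 4·11 = 58°C ✓ — fails.

P1 only.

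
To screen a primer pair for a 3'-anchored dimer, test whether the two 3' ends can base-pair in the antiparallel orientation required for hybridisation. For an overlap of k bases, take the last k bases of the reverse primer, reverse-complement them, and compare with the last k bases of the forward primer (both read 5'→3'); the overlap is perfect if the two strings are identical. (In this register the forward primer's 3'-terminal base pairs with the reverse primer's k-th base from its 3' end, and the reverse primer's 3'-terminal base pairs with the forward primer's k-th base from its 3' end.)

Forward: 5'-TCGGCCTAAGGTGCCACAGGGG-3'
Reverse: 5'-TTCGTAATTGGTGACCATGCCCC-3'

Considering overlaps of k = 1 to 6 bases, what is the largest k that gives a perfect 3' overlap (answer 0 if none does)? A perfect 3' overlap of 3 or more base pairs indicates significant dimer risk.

Longest perfect overlap: 4 complementary base pairs; significant dimer risk (threshold 3).

Last 6 bases (5'→3') — forward …CAGGGG, reverse …TGCCCC.
Reverse complement of the reverse primer's last 6 bases: GGGGCA; its first k bases are the reverse complement of the reverse primer's last k bases, so a perfect k-base overlap needs the forward primer's last k bases to equal them.
Comparing (forward last k vs required): k=1: G vs G ✓; k=2: GG vs GG ✓; k=3: GGG vs GGG ✓; k=4: GGGG vs GGGG ✓; k=5: AGGGG vs GGGGC ✗; k=6: CAGGGG vs GGGGCA ✗.
Perfect overlaps at k = 1, 2, 3, 4; the largest is 4.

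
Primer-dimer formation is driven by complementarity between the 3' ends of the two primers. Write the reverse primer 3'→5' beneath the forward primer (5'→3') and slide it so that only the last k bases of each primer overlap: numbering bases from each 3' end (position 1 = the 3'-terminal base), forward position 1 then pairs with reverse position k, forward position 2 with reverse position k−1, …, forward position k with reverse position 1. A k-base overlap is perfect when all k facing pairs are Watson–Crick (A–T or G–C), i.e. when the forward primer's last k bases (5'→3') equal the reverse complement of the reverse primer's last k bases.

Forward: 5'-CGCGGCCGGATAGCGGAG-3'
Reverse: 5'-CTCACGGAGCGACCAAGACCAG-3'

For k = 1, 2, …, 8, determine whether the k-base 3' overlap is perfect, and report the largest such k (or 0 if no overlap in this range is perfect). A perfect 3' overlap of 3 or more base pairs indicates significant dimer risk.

Longest perfect overlap: 0 complementary base pairs; below the dimer-risk threshold (threshold 3).

Last 8 bases (5'→3') — forward …TAGCGGAG, reverse …AAGACCAG.
Reverse complement of the reverse primer's last 8 bases: CTGGTCTT; its first k bases are the reverse complement of the reverse primer's last k bases, so a perfect k-base overlap needs the forward primer's last k bases to equal them.
Comparing (forward last k vs required): k=1: G vs C ✗; k=2: AG vs CT ✗; k=3: GAG vs CTG ✗; k=4: GGAG vs CTGG ✗; k=5: CGGAG vs CTGGT ✗; k=6: GCGGAG vs CTGGTC ✗; k=7: AGCGGAG vs CTGGTCT ✗; k=8: TAGCGGAG vs CTGGTCTT ✗.
No overlap length from 1 to 8 is perfect, so the longest perfect 3' overlap is 0.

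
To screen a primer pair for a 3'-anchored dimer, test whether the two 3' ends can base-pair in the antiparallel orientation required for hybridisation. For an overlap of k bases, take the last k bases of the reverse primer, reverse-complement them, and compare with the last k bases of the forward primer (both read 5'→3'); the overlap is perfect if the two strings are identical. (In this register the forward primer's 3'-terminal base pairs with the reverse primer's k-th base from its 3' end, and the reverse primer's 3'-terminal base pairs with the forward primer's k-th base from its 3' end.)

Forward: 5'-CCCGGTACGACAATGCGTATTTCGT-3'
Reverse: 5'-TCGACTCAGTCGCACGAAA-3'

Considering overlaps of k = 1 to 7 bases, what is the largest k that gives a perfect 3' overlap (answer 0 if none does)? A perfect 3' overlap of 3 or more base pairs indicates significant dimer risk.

Last 7 bases (5'→3') — forward …ATTTCGT, reverse …CACGAAA.
Reverse complement of the reverse primer's last 7 bases: TTTCGTG; its first k bases are the reverse complement of the reverse primer's last k bases, so a perfect k-base overlap needs the forward primer's last k bases to equal them.
Comparing (forward last k vs required): k=1: T vs T ✓; k=2: GT vs TT ✗; k=3: CGT vs TTT ✗; k=4: TCGT vs TTTC ✗; k=5: TTCGT vs TTTCG ✗; k=6: TTTCGT vs TTTCGT ✓; k=7: ATTTCGT vs TTTCGTG ✗.
Perfect overlaps at k = 1, 6; the largest is 6.

Longest perfect overlap: 6 complementary base pairs; significant dimer risk (threshold 3).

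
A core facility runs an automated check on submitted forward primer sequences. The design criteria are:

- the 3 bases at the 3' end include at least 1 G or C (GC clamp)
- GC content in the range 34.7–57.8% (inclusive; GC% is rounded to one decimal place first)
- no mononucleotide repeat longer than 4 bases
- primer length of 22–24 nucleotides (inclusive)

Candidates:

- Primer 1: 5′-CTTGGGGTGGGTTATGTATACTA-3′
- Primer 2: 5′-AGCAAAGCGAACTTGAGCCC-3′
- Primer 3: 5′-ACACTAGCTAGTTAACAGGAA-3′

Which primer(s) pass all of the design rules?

Primer 1 only.

Primer 1 (23 nt, A=4 T=9 G=8 C=2): 3' end CTA has 1 G/C ✓; GC 10/23 = 43.5% ✓; longest run = 4 ✓; length 23 ✓ — passes.
Primer 2 (20 nt, A=7 T=2 G=5 C=6): 3' end CCC has 3 G/C ✓; GC 11/20 = 55.0% ✓; longest run = 3 ✓; length 20, outside 22–24 ✗ — fails.
Primer 3 (21 nt, A=9 T=4 G=4 C=4): 3' end GAA has 1 G/C ✓; GC 8/21 = 38.1% ✓; longest run = 2 ✓; length 21, outside 22–24 ✗ — fails.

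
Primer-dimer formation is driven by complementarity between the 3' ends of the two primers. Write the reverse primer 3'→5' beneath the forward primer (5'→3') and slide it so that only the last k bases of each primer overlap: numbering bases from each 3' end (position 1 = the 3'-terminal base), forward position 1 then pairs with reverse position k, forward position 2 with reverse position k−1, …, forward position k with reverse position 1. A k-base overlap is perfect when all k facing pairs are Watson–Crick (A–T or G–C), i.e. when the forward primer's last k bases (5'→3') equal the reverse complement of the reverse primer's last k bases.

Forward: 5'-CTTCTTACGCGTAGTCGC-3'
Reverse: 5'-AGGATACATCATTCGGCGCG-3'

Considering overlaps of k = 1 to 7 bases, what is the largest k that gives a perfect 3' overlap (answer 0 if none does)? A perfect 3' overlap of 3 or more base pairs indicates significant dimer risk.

Last 7 bases (5'→3') — forward …TAGTCGC, reverse …CGGCGCG.
Reverse complement of the reverse primer's last 7 bases: CGCGCCG; its first k bases are the reverse complement of the reverse primer's last k bases, so a perfect k-base overlap needs the forward primer's last k bases to equal them.
Comparing (forward last k vs required): k=1: C vs C ✓; k=2: GC vs CG ✗; k=3: CGC vs CGC ✓; k=4: TCGC vs CGCG ✗; k=5: GTCGC vs CGCGC ✗; k=6: AGTCGC vs CGCGCC ✗; k=7: TAGTCGC vs CGCGCCG ✗.
Perfect overlaps at k = 1, 3; the largest is 3.

Longest perfect overlap: 3 complementary base pairs; significant dimer risk (threshold 3).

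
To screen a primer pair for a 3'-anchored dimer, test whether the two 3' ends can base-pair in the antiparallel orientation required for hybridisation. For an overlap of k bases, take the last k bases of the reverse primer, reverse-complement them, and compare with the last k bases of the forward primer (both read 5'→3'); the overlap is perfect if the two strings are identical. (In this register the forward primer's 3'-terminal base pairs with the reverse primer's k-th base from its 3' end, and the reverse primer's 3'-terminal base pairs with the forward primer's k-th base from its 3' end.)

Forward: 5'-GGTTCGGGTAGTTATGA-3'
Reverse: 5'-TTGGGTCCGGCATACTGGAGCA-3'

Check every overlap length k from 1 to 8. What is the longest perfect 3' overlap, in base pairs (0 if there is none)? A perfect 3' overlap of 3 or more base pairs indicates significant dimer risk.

Longest perfect overlap: 0 complementary base pairs; below the dimer-risk threshold (threshold 3).

Last 8 bases (5'→3') — forward …AGTTATGA, reverse …CTGGAGCA.
Reverse complement of the reverse primer's last 8 bases: TGCTCCAG; its first k bases are the reverse complement of the reverse primer's last k bases, so a perfect k-base overlap needs the forward primer's last k bases to equal them.
Comparing (forward last k vs required): k=1: A vs T ✗; k=2: GA vs TG ✗; k=3: TGA vs TGC ✗; k=4: ATGA vs TGCT ✗; k=5: TATGA vs TGCTC ✗; k=6: TTATGA vs TGCTCC ✗; k=7: GTTATGA vs TGCTCCA ✗; k=8: AGTTATGA vs TGCTCCAG ✗.
No overlap length from 1 to 8 is perfect, so the longest perfect 3' overlap is 0.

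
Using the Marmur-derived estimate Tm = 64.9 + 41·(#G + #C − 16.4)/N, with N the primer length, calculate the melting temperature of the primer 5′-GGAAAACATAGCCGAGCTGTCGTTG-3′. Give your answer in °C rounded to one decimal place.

59.3°C

Base counts: A=7, T=5, G=8, C=5; G+C = 13, N = 25.
Tm = 64.9 + 41·(13 − 16.4)/25 = 64.9 + -139.40/25 = 59.3°C.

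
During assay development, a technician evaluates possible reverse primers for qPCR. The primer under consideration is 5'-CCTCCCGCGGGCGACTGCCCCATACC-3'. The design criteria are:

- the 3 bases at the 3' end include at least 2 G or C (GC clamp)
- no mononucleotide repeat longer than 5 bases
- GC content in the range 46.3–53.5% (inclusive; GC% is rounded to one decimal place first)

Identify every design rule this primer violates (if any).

Base counts: A=3, T=3, G=6, C=14 (length 26).
GC clamp: 3' end ACC has 2 G/C ✓
homopolymer run: longest run = 4 ✓
GC content: GC 20/26 = 76.9%, outside 46.3–53.5% ✗

Fails: GC content.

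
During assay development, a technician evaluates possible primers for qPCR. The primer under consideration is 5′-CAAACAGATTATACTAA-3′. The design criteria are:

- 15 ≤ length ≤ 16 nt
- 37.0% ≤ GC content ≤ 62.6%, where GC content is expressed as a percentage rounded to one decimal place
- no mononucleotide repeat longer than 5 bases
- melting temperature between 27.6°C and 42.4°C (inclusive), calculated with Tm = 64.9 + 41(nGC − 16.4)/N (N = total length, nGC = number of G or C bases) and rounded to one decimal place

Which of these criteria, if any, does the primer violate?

Base counts: A=9, T=4, G=1, C=3 (length 17).
length: length 17, outside 15–16 ✗
GC content: GC 4/17 = 23.5%, outside 37.0–62.6% ✗
homopolymer run: longest run = 3 ✓
Tm: Tm = 64.9 + 41·(4 − 16.4)/17 = 35.0°C ✓

Fails: length, GC content.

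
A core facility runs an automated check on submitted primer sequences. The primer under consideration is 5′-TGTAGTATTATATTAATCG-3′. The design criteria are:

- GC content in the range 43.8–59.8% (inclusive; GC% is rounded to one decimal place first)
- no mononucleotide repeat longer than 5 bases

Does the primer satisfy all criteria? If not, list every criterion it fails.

Base counts: A=6, T=9, G=3, C=1 (length 19).
GC content: GC 4/19 = 21.1%, outside 43.8–59.8% ✗
homopolymer run: longest run = 2 ✓

Fails: GC content.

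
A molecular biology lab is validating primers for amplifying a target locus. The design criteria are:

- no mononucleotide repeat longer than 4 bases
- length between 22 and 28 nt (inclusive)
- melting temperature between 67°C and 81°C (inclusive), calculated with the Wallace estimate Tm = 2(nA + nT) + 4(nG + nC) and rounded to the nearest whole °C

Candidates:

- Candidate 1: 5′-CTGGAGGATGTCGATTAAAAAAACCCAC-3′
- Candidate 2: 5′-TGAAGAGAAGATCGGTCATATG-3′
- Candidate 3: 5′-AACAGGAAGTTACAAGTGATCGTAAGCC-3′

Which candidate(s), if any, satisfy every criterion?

Candidate 3 only.

Candidate 1 (28 nt, A=11 T=5 G=6 C=6): longest run = 7, exceeds 4 ✗; length 28 ✓; Tm = 2·16 + 4·12 = 80°C ✓ — fails.
Candidate 2 (22 nt, A=8 T=5 G=7 C=2): longest run = 2 ✓; length 22 ✓; Tm = 2·13 + 4·9 = 62°C, outside 67–81°C ✗ — fails.
Candidate 3 (28 nt, A=11 T=5 G=7 C=5): longest run = 2 ✓; length 28 ✓; Tm = 2·16 + 4·12 = 80°C ✓ — passes.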